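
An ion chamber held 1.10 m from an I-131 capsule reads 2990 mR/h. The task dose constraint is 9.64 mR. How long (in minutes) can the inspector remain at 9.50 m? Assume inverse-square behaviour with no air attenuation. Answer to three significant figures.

14.4 min

By the inverse-square law, rate at 9.50 m:
(1.10/9.50)² = 0.01341, so 2990 × 0.01341 = 40.10 mR/h.
Stay time = 9.64 mR ÷ 40.10 mR/h = 0.2404 h = 14.42 min.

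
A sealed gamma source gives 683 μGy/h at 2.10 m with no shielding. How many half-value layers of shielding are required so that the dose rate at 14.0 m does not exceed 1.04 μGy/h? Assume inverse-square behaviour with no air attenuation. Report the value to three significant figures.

3.89 half-value layers

At 14.0 m, distance alone gives 683 × (2.10/14.0)² = 683 × 0.02250 = 15.37 μGy/h.
Further attenuation needed: 15.37/1.04 = 14.78.
n = log₂(14.78) = 3.886 half-value layers.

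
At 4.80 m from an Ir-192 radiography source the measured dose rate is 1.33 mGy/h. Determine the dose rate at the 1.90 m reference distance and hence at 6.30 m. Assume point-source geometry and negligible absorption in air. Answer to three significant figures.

8.49 mGy/h; 0.772 mGy/h

Since intensity falls as 1/r²,
At 1.90 m: (4.80/1.90)² = 6.382, so 1.33 × 6.382 = 8.488 mGy/h
At 6.30 m: (1.90/6.30)² = 0.09095, so 8.488 × 0.09095 = 0.7720 mGy/h.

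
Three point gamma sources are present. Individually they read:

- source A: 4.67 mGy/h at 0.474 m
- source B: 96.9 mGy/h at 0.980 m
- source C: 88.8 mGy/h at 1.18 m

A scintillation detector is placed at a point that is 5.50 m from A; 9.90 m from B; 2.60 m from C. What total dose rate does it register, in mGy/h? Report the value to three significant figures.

19.3 mGy/h

Each source contributes Iᵢ·(dᵢ/rᵢ)²; contributions add.
A: 4.67 × (0.474/5.50)² = 0.03469 mGy/h
B: 96.9 × (0.980/9.90)² = 0.9495 mGy/h
C: 88.8 × (1.18/2.60)² = 18.29 mGy/h
Total = 0.03469 + 0.9495 + 18.29 = 19.27 mGy/h.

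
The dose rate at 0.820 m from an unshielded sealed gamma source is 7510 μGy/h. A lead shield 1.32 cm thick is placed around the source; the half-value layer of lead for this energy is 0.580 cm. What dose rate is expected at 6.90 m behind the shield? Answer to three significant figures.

21.9 μGy/h

Distance alone: (0.820/6.90)² = 0.01412, so 7510 × 0.01412 = 106.0 μGy/h.
Shield: 1.32/0.580 = 2.276 half-value layers → attenuation 2^(−2.276) = 0.2065.
Combined: 106.0 × 0.2065 = 21.89 μGy/h.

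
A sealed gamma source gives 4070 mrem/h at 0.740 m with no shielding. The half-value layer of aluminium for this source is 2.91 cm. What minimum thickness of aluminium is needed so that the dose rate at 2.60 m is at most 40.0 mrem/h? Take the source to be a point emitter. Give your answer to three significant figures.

8.86 cm

At 2.60 m, distance alone gives 4070 × (0.740/2.60)² = 4070 × 0.08101 = 329.7 mrem/h.
Further attenuation needed: 329.7/40.0 = 8.242.
n = log₂(8.242) = 3.043 half-value layers.
Thickness = 3.043 × 2.91 cm = 8.855 cm.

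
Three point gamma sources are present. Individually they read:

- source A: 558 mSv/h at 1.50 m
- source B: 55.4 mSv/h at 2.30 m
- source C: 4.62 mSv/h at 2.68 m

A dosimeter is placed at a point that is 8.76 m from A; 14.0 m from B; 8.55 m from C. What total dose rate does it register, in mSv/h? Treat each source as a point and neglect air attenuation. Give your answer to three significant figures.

18.3 mSv/h

By superposition, sum each source's inverse-square contribution:
A: 558 × (1.50/8.76)² = 16.36 mSv/h
B: 55.4 × (2.30/14.0)² = 1.495 mSv/h
C: 4.62 × (2.68/8.55)² = 0.4539 mSv/h
Total = 16.36 + 1.495 + 0.4539 = 18.31 mSv/h.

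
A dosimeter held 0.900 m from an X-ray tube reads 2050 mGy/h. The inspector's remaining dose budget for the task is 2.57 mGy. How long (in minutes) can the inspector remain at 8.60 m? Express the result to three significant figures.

Applying the 1/r² law, rate at 8.60 m:
(0.900/8.60)² = 0.01095, so 2050 × 0.01095 = 22.45 mGy/h.
Stay time = 2.57 mGy ÷ 22.45 mGy/h = 0.1145 h = 6.870 min.

6.87 min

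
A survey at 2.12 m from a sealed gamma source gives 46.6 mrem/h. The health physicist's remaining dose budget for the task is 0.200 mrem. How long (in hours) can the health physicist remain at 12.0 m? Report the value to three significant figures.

0.138 h

Intensity scales as (d₁/d₂)², so rate at 12.0 m:
46.6 × (2.12/12.0)² = 46.6 × 0.03121 = 1.454 mrem/h.
Stay time = 0.200 mrem ÷ 1.454 mrem/h = 0.1376 h.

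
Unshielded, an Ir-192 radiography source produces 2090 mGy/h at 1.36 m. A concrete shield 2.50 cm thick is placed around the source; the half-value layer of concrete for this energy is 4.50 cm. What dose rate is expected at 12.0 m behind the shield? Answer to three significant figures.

Distance alone: 2090 × (1.36/12.0)² = 2090 × 0.01284 = 26.84 mGy/h.
Shield: 2.50/4.50 = 0.5556 half-value layers → attenuation 2^(−0.5556) = 0.6804.
Combined: 26.84 × 0.6804 = 18.26 mGy/h.

18.3 mGy/h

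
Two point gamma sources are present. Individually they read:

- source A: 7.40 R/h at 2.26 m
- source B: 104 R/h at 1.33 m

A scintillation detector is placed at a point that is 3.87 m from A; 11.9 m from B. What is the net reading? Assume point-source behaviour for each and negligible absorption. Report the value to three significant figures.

3.82 R/h

Each source contributes Iᵢ·(dᵢ/rᵢ)²; contributions add.
A: 7.40 × (2.26/3.87)² = 2.524 R/h
B: 104 × (1.33/11.9)² = 1.299 R/h
Total = 2.524 + 1.299 = 3.823 R/h.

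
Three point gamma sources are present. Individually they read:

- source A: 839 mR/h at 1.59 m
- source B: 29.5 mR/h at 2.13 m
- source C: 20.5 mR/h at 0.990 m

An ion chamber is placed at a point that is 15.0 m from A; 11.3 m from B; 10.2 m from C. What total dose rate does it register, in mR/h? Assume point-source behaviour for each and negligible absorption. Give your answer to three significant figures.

By superposition, sum each source's inverse-square contribution:
A: 839 × (1.59/15.0)² = 9.427 mR/h
B: 29.5 × (2.13/11.3)² = 1.048 mR/h
C: 20.5 × (0.990/10.2)² = 0.1931 mR/h
Total = 9.427 + 1.048 + 0.1931 = 10.67 mR/h.

10.7 mR/h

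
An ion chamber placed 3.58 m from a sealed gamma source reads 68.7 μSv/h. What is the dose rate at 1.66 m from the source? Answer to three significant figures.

Intensity scales as (d₁/d₂)², so scaling from 3.58 m to 1.66 m:
68.7 × (3.58/1.66)² = 68.7 × 4.651 = 319.5 μSv/h.

320 μSv/h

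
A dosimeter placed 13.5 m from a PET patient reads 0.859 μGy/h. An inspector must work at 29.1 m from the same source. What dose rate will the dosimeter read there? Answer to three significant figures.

0.185 μGy/h

Intensity scales as (d₁/d₂)², so scaling from 13.5 m to 29.1 m:
0.859 × (13.5/29.1)² = 0.859 × 0.2152 = 0.1849 μGy/h.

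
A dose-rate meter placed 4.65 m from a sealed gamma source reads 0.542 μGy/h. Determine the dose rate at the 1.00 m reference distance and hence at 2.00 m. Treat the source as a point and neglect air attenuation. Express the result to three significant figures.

By the inverse-square law,
At 1.00 m: (4.65/1.00)² = 21.62, so 0.542 × 21.62 = 11.72 μGy/h
At 2.00 m: (1.00/2.00)² = 0.2500, so 11.72 × 0.2500 = 2.930 μGy/h.

11.7 μGy/h; 2.93 μGy/h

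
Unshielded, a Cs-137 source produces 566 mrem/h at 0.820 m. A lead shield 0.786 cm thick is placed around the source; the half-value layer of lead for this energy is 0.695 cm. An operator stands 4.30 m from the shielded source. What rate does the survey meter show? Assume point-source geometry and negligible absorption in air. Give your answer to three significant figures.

9.40 mrem/h

Distance alone: 566 × (0.820/4.30)² = 566 × 0.03637 = 20.59 mrem/h.
Shield: 0.786/0.695 = 1.131 half-value layers → attenuation 2^(−1.131) = 0.4566.
Combined: 20.59 × 0.4566 = 9.401 mrem/h.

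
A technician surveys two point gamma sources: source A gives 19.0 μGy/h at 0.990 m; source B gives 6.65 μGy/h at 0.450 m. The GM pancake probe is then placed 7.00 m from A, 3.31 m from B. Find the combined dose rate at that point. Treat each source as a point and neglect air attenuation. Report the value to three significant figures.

0.503 μGy/h

By superposition, sum each source's inverse-square contribution:
A: 19.0 × (0.990/7.00)² = 0.3800 μGy/h
B: 6.65 × (0.450/3.31)² = 0.1229 μGy/h
Total = 0.3800 + 0.1229 = 0.5029 μGy/h.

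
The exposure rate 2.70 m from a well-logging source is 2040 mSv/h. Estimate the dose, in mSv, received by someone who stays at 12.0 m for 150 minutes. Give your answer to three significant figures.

Applying the 1/r² law, rate at 12.0 m:
2040 × (2.70/12.0)² = 2040 × 0.05063 = 103.3 mSv/h.
Dose = rate × time = 103.3 mSv/h × 2.500 h = 258.2 mSv.

258 mSv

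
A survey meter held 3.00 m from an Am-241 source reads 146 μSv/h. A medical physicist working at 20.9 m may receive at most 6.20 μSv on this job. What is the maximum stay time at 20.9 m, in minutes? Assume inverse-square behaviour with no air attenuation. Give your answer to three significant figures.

124 min

By the inverse-square law, rate at 20.9 m:
(3.00/20.9)² = 0.02060, so 146 × 0.02060 = 3.008 μSv/h.
Stay time = 6.20 μSv ÷ 3.008 μSv/h = 2.061 h = 123.7 min.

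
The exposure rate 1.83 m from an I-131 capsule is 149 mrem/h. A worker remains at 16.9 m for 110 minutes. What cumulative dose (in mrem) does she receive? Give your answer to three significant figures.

3.20 mrem

By the inverse-square law, rate at 16.9 m:
(1.83/16.9)² = 0.01173, so 149 × 0.01173 = 1.748 mrem/h.
Dose = rate × time = 1.748 mrem/h × 1.833 h = 3.204 mrem.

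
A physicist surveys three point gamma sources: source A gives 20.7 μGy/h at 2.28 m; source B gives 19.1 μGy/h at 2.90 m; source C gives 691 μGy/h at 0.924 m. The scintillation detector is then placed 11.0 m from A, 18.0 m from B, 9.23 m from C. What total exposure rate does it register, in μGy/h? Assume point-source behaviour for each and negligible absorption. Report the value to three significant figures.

Each source contributes Iᵢ·(dᵢ/rᵢ)²; contributions add.
A: 20.7 × (2.28/11.0)² = 0.8893 μGy/h
B: 19.1 × (2.90/18.0)² = 0.4958 μGy/h
C: 691 × (0.924/9.23)² = 6.925 μGy/h
Total = 0.8893 + 0.4958 + 6.925 = 8.310 μGy/h.

8.31 μGy/h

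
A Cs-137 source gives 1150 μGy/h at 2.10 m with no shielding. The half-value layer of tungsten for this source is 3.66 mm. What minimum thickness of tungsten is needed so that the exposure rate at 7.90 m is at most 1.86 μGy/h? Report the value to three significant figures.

19.9 mm

At 7.90 m, distance alone gives (2.10/7.90)² = 0.07066, so 1150 × 0.07066 = 81.26 μGy/h.
Further attenuation needed: 81.26/1.86 = 43.69.
n = log₂(43.69) = 5.449 half-value layers.
Thickness = 5.449 × 3.66 mm = 19.94 mm.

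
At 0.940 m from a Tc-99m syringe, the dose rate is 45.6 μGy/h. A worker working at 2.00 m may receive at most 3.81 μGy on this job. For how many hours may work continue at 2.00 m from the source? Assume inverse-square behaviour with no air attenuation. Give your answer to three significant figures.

0.378 h

By the inverse-square law, rate at 2.00 m:
45.6 × (0.940/2.00)² = 45.6 × 0.2209 = 10.07 μGy/h.
Stay time = 3.81 μGy ÷ 10.07 μGy/h = 0.3784 h.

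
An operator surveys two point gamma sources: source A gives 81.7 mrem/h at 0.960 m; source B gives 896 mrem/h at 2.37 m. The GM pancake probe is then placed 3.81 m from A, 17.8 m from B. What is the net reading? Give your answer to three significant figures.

By superposition, sum each source's inverse-square contribution:
A: 81.7 × (0.960/3.81)² = 5.187 mrem/h
B: 896 × (2.37/17.8)² = 15.88 mrem/h
Total = 5.187 + 15.88 = 21.07 mrem/h.

21.1 mrem/h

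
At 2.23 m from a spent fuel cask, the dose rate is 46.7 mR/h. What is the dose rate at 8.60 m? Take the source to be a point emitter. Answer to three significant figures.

By the inverse-square law, the rate at 8.60 m is
46.7 × (2.23/8.60)² = 46.7 × 0.06724 = 3.140 mR/h.

3.14 mR/h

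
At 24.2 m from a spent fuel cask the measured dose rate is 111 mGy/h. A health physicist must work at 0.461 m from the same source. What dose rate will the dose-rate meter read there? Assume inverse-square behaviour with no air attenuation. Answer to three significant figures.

Using I₁d₁² = I₂d₂², scaling from 24.2 m to 0.461 m:
(24.2/0.461)² = 2756, so 111 × 2756 = 305900 mGy/h.

306000 mGy/h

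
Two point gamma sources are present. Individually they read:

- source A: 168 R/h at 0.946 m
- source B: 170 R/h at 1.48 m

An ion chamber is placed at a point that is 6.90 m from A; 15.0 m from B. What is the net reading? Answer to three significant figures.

By superposition, sum each source's inverse-square contribution:
A: 168 × (0.946/6.90)² = 3.158 R/h
B: 170 × (1.48/15.0)² = 1.655 R/h
Total = 3.158 + 1.655 = 4.813 R/h.

4.81 R/h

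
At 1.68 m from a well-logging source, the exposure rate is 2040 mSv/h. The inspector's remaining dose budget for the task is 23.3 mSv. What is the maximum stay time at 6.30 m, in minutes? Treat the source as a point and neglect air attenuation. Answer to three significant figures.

9.64 min

Using I₁d₁² = I₂d₂², rate at 6.30 m:
(1.68/6.30)² = 0.07111, so 2040 × 0.07111 = 145.1 mSv/h.
Stay time = 23.3 mSv ÷ 145.1 mSv/h = 0.1606 h = 9.636 min.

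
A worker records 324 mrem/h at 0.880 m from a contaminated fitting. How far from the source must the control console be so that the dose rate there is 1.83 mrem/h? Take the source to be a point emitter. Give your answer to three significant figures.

Applying the 1/r² law, d₂ = d₁·√(I₁/I₂).
I₁/I₂ = 324/1.83 = 177.0, so d₂ = 0.880 × √177.0 = 11.71 m.

11.7 m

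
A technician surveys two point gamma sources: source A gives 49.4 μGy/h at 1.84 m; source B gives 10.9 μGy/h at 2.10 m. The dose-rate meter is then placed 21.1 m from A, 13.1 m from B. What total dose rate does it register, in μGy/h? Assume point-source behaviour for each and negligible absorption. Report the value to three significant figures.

By superposition, sum each source's inverse-square contribution:
A: 49.4 × (1.84/21.1)² = 0.3757 μGy/h
B: 10.9 × (2.10/13.1)² = 0.2801 μGy/h
Total = 0.3757 + 0.2801 = 0.6558 μGy/h.

0.656 μGy/h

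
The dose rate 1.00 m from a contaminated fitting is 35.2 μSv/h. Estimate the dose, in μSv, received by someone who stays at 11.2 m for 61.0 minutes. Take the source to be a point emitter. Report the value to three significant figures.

0.285 μSv

Intensity scales as (d₁/d₂)², so rate at 11.2 m:
(1.00/11.2)² = 0.007972, so 35.2 × 0.007972 = 0.2806 μSv/h.
Dose = rate × time = 0.2806 μSv/h × 1.017 h = 0.2854 μSv.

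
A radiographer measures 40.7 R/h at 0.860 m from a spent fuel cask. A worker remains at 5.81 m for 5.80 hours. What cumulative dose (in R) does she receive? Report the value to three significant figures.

Using I₁d₁² = I₂d₂², rate at 5.81 m:
(0.860/5.81)² = 0.02191, so 40.7 × 0.02191 = 0.8917 R/h.
Dose = rate × time = 0.8917 R/h × 5.800 h = 5.172 R.

5.17 R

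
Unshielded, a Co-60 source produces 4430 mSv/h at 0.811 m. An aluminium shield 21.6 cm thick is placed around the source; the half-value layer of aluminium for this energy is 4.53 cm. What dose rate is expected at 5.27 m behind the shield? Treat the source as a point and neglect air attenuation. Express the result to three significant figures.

3.85 mSv/h

Distance alone: 4430 × (0.811/5.27)² = 4430 × 0.02368 = 104.9 mSv/h.
Shield: 21.6/4.53 = 4.768 half-value layers → attenuation 2^(−4.768) = 0.03670.
Combined: 104.9 × 0.03670 = 3.850 mSv/h.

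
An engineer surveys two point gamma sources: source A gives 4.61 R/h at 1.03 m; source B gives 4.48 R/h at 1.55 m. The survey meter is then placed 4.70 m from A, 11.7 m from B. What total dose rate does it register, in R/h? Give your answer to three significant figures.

By superposition, sum each source's inverse-square contribution:
A: 4.61 × (1.03/4.70)² = 0.2214 R/h
B: 4.48 × (1.55/11.7)² = 0.07863 R/h
Total = 0.2214 + 0.07863 = 0.3000 R/h.

0.300 R/h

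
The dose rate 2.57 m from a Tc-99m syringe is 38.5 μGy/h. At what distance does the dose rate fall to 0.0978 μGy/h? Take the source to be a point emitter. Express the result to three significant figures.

Using I₁d₁² = I₂d₂², d₂ = d₁·√(I₁/I₂).
I₁/I₂ = 38.5/0.0978 = 393.7, so d₂ = 2.57 × √393.7 = 50.99 m.

51.0 m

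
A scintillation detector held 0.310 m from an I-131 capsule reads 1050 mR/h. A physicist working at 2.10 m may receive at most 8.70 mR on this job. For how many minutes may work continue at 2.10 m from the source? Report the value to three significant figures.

22.8 min

Intensity scales as (d₁/d₂)², so rate at 2.10 m:
1050 × (0.310/2.10)² = 1050 × 0.02179 = 22.88 mR/h.
Stay time = 8.70 mR ÷ 22.88 mR/h = 0.3802 h = 22.81 min.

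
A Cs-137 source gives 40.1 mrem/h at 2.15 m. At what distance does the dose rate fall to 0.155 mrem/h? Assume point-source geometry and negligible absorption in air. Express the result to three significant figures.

Intensity scales as (d₁/d₂)², so d₂ = d₁·√(I₁/I₂).
I₁/I₂ = 40.1/0.155 = 258.7, so d₂ = 2.15 × √258.7 = 34.58 m.

34.6 m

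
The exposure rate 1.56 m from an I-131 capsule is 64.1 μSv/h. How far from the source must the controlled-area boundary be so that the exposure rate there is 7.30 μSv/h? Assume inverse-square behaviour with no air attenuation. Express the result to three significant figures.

4.62 m

Applying the 1/r² law, d₂ = d₁·√(I₁/I₂).
I₁/I₂ = 64.1/7.30 = 8.781, so d₂ = 1.56 × √8.781 = 4.623 m.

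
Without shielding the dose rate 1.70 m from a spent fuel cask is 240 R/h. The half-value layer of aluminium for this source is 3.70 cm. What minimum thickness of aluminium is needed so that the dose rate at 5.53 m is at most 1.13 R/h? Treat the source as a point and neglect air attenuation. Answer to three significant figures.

At 5.53 m, distance alone gives (1.70/5.53)² = 0.09450, so 240 × 0.09450 = 22.68 R/h.
Further attenuation needed: 22.68/1.13 = 20.07.
n = log₂(20.07) = 4.327 half-value layers.
Thickness = 4.327 × 3.70 cm = 16.01 cm.

16.0 cm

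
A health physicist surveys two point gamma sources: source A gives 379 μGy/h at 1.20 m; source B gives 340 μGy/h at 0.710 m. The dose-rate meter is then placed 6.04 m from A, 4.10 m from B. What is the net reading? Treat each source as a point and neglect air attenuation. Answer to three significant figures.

25.2 μGy/h

By superposition, sum each source's inverse-square contribution:
A: 379 × (1.20/6.04)² = 14.96 μGy/h
B: 340 × (0.710/4.10)² = 10.20 μGy/h
Total = 14.96 + 10.20 = 25.16 μGy/h.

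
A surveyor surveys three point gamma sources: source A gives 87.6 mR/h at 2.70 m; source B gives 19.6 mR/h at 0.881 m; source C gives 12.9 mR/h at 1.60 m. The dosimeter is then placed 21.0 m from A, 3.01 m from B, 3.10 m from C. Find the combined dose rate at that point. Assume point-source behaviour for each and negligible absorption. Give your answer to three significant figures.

6.56 mR/h

By superposition, sum each source's inverse-square contribution:
A: 87.6 × (2.70/21.0)² = 1.448 mR/h
B: 19.6 × (0.881/3.01)² = 1.679 mR/h
C: 12.9 × (1.60/3.10)² = 3.436 mR/h
Total = 1.448 + 1.679 + 3.436 = 6.563 mR/h.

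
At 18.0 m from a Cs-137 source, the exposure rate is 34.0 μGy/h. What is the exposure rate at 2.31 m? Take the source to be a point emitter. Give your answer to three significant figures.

Since intensity falls as 1/r², the rate at 2.31 m is
(18.0/2.31)² = 60.72, so 34.0 × 60.72 = 2064 μGy/h.

2060 μGy/h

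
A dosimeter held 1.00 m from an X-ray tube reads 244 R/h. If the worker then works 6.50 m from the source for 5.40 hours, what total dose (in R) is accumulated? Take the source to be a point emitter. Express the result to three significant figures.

By the inverse-square law, rate at 6.50 m:
244 × (1.00/6.50)² = 244 × 0.02367 = 5.775 R/h.
Dose = rate × time = 5.775 R/h × 5.400 h = 31.19 R.

31.2 R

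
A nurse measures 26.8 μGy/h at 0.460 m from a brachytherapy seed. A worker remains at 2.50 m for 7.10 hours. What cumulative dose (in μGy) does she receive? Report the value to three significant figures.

Since intensity falls as 1/r², rate at 2.50 m:
(0.460/2.50)² = 0.03386, so 26.8 × 0.03386 = 0.9074 μGy/h.
Dose = rate × time = 0.9074 μGy/h × 7.100 h = 6.443 μGy.

6.44 μGy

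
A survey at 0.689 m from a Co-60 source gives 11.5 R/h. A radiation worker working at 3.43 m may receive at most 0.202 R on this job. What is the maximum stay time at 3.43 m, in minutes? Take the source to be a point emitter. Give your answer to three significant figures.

26.1 min

Applying the 1/r² law, rate at 3.43 m:
11.5 × (0.689/3.43)² = 11.5 × 0.04035 = 0.4640 R/h.
Stay time = 0.202 R ÷ 0.4640 R/h = 0.4353 h = 26.12 min.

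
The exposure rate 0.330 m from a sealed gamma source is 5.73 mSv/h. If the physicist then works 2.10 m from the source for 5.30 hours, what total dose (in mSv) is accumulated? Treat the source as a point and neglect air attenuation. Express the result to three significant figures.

0.750 mSv

Using I₁d₁² = I₂d₂², rate at 2.10 m:
(0.330/2.10)² = 0.02469, so 5.73 × 0.02469 = 0.1415 mSv/h.
Dose = rate × time = 0.1415 mSv/h × 5.300 h = 0.7499 mSv.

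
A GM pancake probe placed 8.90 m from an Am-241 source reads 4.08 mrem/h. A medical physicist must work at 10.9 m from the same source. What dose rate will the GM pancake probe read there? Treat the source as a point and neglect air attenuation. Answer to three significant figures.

2.72 mrem/h

Applying the 1/r² law, scaling from 8.90 m to 10.9 m:
4.08 × (8.90/10.9)² = 4.08 × 0.6667 = 2.720 mrem/h.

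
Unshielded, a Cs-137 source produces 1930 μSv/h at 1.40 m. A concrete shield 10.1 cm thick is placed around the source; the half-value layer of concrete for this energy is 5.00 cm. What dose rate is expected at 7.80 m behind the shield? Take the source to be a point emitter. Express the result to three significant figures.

15.3 μSv/h

Distance alone: (1.40/7.80)² = 0.03222, so 1930 × 0.03222 = 62.18 μSv/h.
Shield: 10.1/5.00 = 2.020 half-value layers → attenuation 2^(−2.020) = 0.2466.
Combined: 62.18 × 0.2466 = 15.33 μSv/h.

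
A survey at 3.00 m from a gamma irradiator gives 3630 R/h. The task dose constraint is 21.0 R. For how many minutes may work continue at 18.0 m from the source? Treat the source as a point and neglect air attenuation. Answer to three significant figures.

12.5 min

Intensity scales as (d₁/d₂)², so rate at 18.0 m:
(3.00/18.0)² = 0.02778, so 3630 × 0.02778 = 100.8 R/h.
Stay time = 21.0 R ÷ 100.8 R/h = 0.2083 h = 12.50 min.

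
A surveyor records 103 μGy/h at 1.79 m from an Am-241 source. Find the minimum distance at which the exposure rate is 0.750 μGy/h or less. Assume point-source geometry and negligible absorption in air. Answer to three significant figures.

21.0 m

By the inverse-square law, d₂ = d₁·√(I₁/I₂).
I₁/I₂ = 103/0.750 = 137.3, so d₂ = 1.79 × √137.3 = 20.97 m.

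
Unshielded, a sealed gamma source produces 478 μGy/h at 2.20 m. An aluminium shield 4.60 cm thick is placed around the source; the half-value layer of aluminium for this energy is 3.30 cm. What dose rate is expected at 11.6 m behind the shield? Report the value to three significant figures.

6.54 μGy/h

Distance alone: 478 × (2.20/11.6)² = 478 × 0.03597 = 17.19 μGy/h.
Shield: 4.60/3.30 = 1.394 half-value layers → attenuation 2^(−1.394) = 0.3805.
Combined: 17.19 × 0.3805 = 6.541 μGy/h.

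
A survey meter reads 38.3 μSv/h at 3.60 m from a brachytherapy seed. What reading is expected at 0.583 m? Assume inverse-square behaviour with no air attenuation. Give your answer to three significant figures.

By the inverse-square law, the rate at 0.583 m is
(3.60/0.583)² = 38.13, so 38.3 × 38.13 = 1460 μSv/h.

1460 μSv/h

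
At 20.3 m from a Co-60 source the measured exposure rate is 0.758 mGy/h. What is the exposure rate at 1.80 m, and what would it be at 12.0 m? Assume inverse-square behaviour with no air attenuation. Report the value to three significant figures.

96.4 mGy/h; 2.17 mGy/h

By the inverse-square law,
At 1.80 m: 0.758 × (20.3/1.80)² = 0.758 × 127.2 = 96.42 mGy/h
At 12.0 m: (1.80/12.0)² = 0.02250, so 96.42 × 0.02250 = 2.169 mGy/h.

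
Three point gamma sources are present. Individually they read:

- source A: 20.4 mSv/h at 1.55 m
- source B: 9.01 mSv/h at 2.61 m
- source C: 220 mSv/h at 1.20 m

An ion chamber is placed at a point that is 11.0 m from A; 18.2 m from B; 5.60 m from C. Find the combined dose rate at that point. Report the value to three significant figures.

10.7 mSv/h

Each source contributes Iᵢ·(dᵢ/rᵢ)²; contributions add.
A: 20.4 × (1.55/11.0)² = 0.4050 mSv/h
B: 9.01 × (2.61/18.2)² = 0.1853 mSv/h
C: 220 × (1.20/5.60)² = 10.10 mSv/h
Total = 0.4050 + 0.1853 + 10.10 = 10.69 mSv/h.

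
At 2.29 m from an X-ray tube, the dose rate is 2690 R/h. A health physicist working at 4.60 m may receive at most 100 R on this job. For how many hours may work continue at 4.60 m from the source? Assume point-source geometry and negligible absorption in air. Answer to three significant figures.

0.150 h

By the inverse-square law, rate at 4.60 m:
2690 × (2.29/4.60)² = 2690 × 0.2478 = 666.6 R/h.
Stay time = 100 R ÷ 666.6 R/h = 0.1500 h.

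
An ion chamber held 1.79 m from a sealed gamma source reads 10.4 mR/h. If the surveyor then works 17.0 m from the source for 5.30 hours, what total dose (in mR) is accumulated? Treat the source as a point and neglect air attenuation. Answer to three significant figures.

0.611 mR

Intensity scales as (d₁/d₂)², so rate at 17.0 m:
10.4 × (1.79/17.0)² = 10.4 × 0.01109 = 0.1153 mR/h.
Dose = rate × time = 0.1153 mR/h × 5.300 h = 0.6111 mR.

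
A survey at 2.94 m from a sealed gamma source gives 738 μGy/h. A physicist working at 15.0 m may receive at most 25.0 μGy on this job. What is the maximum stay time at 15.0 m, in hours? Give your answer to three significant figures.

0.882 h

By the inverse-square law, rate at 15.0 m:
(2.94/15.0)² = 0.03842, so 738 × 0.03842 = 28.35 μGy/h.
Stay time = 25.0 μGy ÷ 28.35 μGy/h = 0.8818 h.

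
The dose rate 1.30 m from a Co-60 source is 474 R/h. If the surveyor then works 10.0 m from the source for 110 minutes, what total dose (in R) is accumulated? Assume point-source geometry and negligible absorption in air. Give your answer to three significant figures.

14.7 R

Applying the 1/r² law, rate at 10.0 m:
(1.30/10.0)² = 0.01690, so 474 × 0.01690 = 8.011 R/h.
Dose = rate × time = 8.011 R/h × 1.833 h = 14.68 R.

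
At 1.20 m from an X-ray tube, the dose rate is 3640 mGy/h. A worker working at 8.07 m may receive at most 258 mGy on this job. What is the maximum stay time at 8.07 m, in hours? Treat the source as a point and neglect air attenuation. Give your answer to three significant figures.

Since intensity falls as 1/r², rate at 8.07 m:
(1.20/8.07)² = 0.02211, so 3640 × 0.02211 = 80.48 mGy/h.
Stay time = 258 mGy ÷ 80.48 mGy/h = 3.206 h.

3.21 h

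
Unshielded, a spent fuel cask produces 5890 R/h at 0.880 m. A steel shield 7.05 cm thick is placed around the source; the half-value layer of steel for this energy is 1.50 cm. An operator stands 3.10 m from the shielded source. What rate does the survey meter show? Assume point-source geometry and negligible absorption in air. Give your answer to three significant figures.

18.3 R/h

Distance alone: (0.880/3.10)² = 0.08058, so 5890 × 0.08058 = 474.6 R/h.
Shield: 7.05/1.50 = 4.700 half-value layers → attenuation 2^(−4.700) = 0.03847.
Combined: 474.6 × 0.03847 = 18.26 R/h.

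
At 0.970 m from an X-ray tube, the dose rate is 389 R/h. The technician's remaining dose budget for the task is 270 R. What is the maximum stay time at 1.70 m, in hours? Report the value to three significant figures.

Applying the 1/r² law, rate at 1.70 m:
389 × (0.970/1.70)² = 389 × 0.3256 = 126.7 R/h.
Stay time = 270 R ÷ 126.7 R/h = 2.131 h.

2.13 h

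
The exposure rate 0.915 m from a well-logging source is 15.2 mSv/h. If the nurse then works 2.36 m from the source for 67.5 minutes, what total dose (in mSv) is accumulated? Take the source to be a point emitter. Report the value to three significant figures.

Using I₁d₁² = I₂d₂², rate at 2.36 m:
15.2 × (0.915/2.36)² = 15.2 × 0.1503 = 2.285 mSv/h.
Dose = rate × time = 2.285 mSv/h × 1.125 h = 2.571 mSv.

2.57 mSv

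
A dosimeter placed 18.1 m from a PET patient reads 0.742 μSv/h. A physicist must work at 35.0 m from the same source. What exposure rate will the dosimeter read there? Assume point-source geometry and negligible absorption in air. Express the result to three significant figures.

0.198 μSv/h

Using I₁d₁² = I₂d₂², scaling from 18.1 m to 35.0 m:
(18.1/35.0)² = 0.2674, so 0.742 × 0.2674 = 0.1984 μSv/h.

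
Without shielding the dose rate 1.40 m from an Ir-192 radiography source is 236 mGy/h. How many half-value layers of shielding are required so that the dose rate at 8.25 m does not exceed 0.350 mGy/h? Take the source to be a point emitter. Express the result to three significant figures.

4.28 half-value layers

At 8.25 m, distance alone gives 236 × (1.40/8.25)² = 236 × 0.02880 = 6.797 mGy/h.
Further attenuation needed: 6.797/0.350 = 19.42.
n = log₂(19.42) = 4.279 half-value layers.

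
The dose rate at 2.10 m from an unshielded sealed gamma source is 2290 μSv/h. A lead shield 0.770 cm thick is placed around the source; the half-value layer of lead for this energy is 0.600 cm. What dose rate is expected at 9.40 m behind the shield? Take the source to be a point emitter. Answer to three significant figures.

Distance alone: (2.10/9.40)² = 0.04991, so 2290 × 0.04991 = 114.3 μSv/h.
Shield: 0.770/0.600 = 1.283 half-value layers → attenuation 2^(−1.283) = 0.4109.
Combined: 114.3 × 0.4109 = 46.97 μSv/h.

47.0 μSv/h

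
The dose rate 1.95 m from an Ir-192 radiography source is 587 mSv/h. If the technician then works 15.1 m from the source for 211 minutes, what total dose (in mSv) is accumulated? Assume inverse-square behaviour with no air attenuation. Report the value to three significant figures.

34.4 mSv

Using I₁d₁² = I₂d₂², rate at 15.1 m:
(1.95/15.1)² = 0.01668, so 587 × 0.01668 = 9.791 mSv/h.
Dose = rate × time = 9.791 mSv/h × 3.517 h = 34.43 mSv.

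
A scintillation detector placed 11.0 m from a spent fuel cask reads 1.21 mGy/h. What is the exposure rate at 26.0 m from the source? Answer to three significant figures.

Using I₁d₁² = I₂d₂², scaling from 11.0 m to 26.0 m:
(11.0/26.0)² = 0.1790, so 1.21 × 0.1790 = 0.2166 mGy/h.

0.217 mGy/h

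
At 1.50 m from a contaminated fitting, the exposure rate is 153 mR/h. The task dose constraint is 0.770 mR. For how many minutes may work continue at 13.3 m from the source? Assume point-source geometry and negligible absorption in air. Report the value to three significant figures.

Using I₁d₁² = I₂d₂², rate at 13.3 m:
(1.50/13.3)² = 0.01272, so 153 × 0.01272 = 1.946 mR/h.
Stay time = 0.770 mR ÷ 1.946 mR/h = 0.3957 h = 23.74 min.

23.7 min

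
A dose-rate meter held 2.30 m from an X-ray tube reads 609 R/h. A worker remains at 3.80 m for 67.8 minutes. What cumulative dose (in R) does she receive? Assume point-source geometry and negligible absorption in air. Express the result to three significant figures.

252 R

Intensity scales as (d₁/d₂)², so rate at 3.80 m:
(2.30/3.80)² = 0.3663, so 609 × 0.3663 = 223.1 R/h.
Dose = rate × time = 223.1 R/h × 1.130 h = 252.1 R.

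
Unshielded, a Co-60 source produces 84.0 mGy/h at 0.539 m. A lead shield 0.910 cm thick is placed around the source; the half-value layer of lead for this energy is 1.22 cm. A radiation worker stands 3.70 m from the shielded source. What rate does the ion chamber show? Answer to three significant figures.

1.06 mGy/h

Distance alone: (0.539/3.70)² = 0.02122, so 84.0 × 0.02122 = 1.782 mGy/h.
Shield: 0.910/1.22 = 0.7459 half-value layers → attenuation 2^(−0.7459) = 0.5963.
Combined: 1.782 × 0.5963 = 1.063 mGy/h.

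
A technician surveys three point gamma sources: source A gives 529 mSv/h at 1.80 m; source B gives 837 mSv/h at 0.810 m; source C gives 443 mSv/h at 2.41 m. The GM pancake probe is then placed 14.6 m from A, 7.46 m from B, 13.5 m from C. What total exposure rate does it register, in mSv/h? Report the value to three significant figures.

By superposition, sum each source's inverse-square contribution:
A: 529 × (1.80/14.6)² = 8.041 mSv/h
B: 837 × (0.810/7.46)² = 9.868 mSv/h
C: 443 × (2.41/13.5)² = 14.12 mSv/h
Total = 8.041 + 9.868 + 14.12 = 32.03 mSv/h.

32.0 mSv/h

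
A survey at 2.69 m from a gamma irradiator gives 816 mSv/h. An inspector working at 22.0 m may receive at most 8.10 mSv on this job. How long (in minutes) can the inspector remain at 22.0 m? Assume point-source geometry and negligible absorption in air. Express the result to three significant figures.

Using I₁d₁² = I₂d₂², rate at 22.0 m:
(2.69/22.0)² = 0.01495, so 816 × 0.01495 = 12.20 mSv/h.
Stay time = 8.10 mSv ÷ 12.20 mSv/h = 0.6639 h = 39.83 min.

39.8 min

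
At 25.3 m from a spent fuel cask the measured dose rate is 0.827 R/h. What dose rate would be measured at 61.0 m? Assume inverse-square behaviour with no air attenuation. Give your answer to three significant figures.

Using I₁d₁² = I₂d₂², scaling from 25.3 m to 61.0 m:
(25.3/61.0)² = 0.1720, so 0.827 × 0.1720 = 0.1422 R/h.

0.142 R/h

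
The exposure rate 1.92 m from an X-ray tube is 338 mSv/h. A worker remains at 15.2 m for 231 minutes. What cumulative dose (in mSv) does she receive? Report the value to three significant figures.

Since intensity falls as 1/r², rate at 15.2 m:
(1.92/15.2)² = 0.01596, so 338 × 0.01596 = 5.394 mSv/h.
Dose = rate × time = 5.394 mSv/h × 3.850 h = 20.77 mSv.

20.8 mSv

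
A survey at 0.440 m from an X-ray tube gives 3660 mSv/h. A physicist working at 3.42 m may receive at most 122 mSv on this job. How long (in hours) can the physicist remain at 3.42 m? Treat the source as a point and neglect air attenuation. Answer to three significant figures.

Intensity scales as (d₁/d₂)², so rate at 3.42 m:
(0.440/3.42)² = 0.01655, so 3660 × 0.01655 = 60.57 mSv/h.
Stay time = 122 mSv ÷ 60.57 mSv/h = 2.014 h.

2.01 h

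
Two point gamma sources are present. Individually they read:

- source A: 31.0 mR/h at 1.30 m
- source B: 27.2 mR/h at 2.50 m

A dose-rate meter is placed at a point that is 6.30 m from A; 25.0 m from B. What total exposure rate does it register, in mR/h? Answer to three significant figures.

Each source contributes Iᵢ·(dᵢ/rᵢ)²; contributions add.
A: 31.0 × (1.30/6.30)² = 1.320 mR/h
B: 27.2 × (2.50/25.0)² = 0.2720 mR/h
Total = 1.320 + 0.2720 = 1.592 mR/h.

1.59 mR/h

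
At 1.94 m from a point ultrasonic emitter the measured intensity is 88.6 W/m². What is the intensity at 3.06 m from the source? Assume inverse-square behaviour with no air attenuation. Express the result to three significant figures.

35.6 W/m²

Applying the 1/r² law, scaling from 1.94 m to 3.06 m:
88.6 × (1.94/3.06)² = 88.6 × 0.4019 = 35.61 W/m².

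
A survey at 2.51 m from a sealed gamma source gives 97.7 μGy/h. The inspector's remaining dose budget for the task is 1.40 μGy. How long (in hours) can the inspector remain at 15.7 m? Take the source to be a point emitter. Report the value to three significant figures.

Applying the 1/r² law, rate at 15.7 m:
97.7 × (2.51/15.7)² = 97.7 × 0.02556 = 2.497 μGy/h.
Stay time = 1.40 μGy ÷ 2.497 μGy/h = 0.5607 h.

0.561 h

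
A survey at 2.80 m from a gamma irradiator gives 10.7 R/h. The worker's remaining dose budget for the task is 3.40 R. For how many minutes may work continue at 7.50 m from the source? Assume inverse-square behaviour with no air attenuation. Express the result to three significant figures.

137 min

By the inverse-square law, rate at 7.50 m:
10.7 × (2.80/7.50)² = 10.7 × 0.1394 = 1.492 R/h.
Stay time = 3.40 R ÷ 1.492 R/h = 2.279 h = 136.7 min.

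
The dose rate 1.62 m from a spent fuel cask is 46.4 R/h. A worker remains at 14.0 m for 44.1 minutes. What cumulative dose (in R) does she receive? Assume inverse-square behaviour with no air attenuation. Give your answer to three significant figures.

0.457 R

Since intensity falls as 1/r², rate at 14.0 m:
(1.62/14.0)² = 0.01339, so 46.4 × 0.01339 = 0.6213 R/h.
Dose = rate × time = 0.6213 R/h × 0.7350 h = 0.4567 R.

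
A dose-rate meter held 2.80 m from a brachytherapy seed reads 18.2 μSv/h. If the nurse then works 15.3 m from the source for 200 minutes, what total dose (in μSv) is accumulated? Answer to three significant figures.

Since intensity falls as 1/r², rate at 15.3 m:
(2.80/15.3)² = 0.03349, so 18.2 × 0.03349 = 0.6095 μSv/h.
Dose = rate × time = 0.6095 μSv/h × 3.333 h = 2.031 μSv.

2.03 μSv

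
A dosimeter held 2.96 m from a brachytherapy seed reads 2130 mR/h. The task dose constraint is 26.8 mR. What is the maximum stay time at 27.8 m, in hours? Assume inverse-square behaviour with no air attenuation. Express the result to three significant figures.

Applying the 1/r² law, rate at 27.8 m:
(2.96/27.8)² = 0.01134, so 2130 × 0.01134 = 24.15 mR/h.
Stay time = 26.8 mR ÷ 24.15 mR/h = 1.110 h.

1.11 h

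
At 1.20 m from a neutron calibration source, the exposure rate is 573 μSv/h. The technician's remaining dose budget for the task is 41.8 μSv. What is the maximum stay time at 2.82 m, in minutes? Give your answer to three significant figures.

24.2 min

Applying the 1/r² law, rate at 2.82 m:
573 × (1.20/2.82)² = 573 × 0.1811 = 103.8 μSv/h.
Stay time = 41.8 μSv ÷ 103.8 μSv/h = 0.4027 h = 24.16 min.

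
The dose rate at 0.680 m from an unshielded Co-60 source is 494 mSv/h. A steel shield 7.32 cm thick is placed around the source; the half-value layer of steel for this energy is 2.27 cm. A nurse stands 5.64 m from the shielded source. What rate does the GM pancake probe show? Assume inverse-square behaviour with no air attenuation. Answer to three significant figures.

0.768 mSv/h

Distance alone: 494 × (0.680/5.64)² = 494 × 0.01454 = 7.183 mSv/h.
Shield: 7.32/2.27 = 3.225 half-value layers → attenuation 2^(−3.225) = 0.1069.
Combined: 7.183 × 0.1069 = 0.7679 mSv/h.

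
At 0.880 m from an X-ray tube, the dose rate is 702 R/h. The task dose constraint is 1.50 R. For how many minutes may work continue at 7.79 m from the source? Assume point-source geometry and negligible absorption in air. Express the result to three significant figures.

Using I₁d₁² = I₂d₂², rate at 7.79 m:
702 × (0.880/7.79)² = 702 × 0.01276 = 8.958 R/h.
Stay time = 1.50 R ÷ 8.958 R/h = 0.1674 h = 10.04 min.

10.0 min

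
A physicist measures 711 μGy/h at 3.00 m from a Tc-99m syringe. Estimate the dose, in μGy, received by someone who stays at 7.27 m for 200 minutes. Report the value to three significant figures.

404 μGy

Using I₁d₁² = I₂d₂², rate at 7.27 m:
711 × (3.00/7.27)² = 711 × 0.1703 = 121.1 μGy/h.
Dose = rate × time = 121.1 μGy/h × 3.333 h = 403.6 μGy.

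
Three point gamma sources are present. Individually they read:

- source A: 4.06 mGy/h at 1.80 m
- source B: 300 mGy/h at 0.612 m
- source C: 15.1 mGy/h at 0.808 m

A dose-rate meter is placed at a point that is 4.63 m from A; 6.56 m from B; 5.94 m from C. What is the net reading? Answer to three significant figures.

Each source contributes Iᵢ·(dᵢ/rᵢ)²; contributions add.
A: 4.06 × (1.80/4.63)² = 0.6136 mGy/h
B: 300 × (0.612/6.56)² = 2.611 mGy/h
C: 15.1 × (0.808/5.94)² = 0.2794 mGy/h
Total = 0.6136 + 2.611 + 0.2794 = 3.504 mGy/h.

3.50 mGy/h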